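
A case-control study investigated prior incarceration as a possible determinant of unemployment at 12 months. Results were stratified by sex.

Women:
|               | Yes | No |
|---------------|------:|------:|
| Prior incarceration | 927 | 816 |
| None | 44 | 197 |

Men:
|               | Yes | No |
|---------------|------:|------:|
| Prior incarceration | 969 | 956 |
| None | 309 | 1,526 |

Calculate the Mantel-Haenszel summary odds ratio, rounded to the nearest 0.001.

5.021

OR_MH = Σ(aᵢdᵢ/nᵢ) / Σ(bᵢcᵢ/nᵢ), where nᵢ is the stratum total.
Stratum 1 (Women): n = 1984; a·d/n = 927·197/1984 = 92.0459; b·c/n = 816·44/1984 = 18.0968
Stratum 2 (Men): n = 3760; a·d/n = 969·1526/3760 = 393.2697; b·c/n = 956·309/3760 = 78.5649
OR_MH = (92.0459 + 393.2697) / (18.0968 + 78.5649) = 485.3155 / 96.6617 = 5.02077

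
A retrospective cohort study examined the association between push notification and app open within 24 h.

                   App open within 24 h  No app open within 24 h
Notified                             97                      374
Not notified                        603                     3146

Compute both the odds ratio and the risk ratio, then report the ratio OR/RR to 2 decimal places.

1.06

Cells: a = 97, b = 374, c = 603, d = 3146.
OR = (97·3146)/(374·603) = 305162/225522 = 1.35314
Risk in exposed = 97/471 = 0.20594; risk in unexposed = 603/3749 = 0.16084; RR = 1.28041
OR/RR = 1.35314 / 1.28041 = 1.05680
The outcome is not rare, so the OR lies further from 1 than the RR.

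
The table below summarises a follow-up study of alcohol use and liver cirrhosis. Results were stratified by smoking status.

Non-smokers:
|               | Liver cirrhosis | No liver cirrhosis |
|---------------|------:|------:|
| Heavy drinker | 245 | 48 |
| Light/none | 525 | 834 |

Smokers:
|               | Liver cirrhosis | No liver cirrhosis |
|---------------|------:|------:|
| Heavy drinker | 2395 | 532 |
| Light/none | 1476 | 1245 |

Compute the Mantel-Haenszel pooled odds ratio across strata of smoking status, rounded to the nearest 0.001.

4.224

OR_MH = Σ(aᵢdᵢ/nᵢ) / Σ(bᵢcᵢ/nᵢ), where nᵢ is the stratum total.
Stratum 1 (Non-smokers): n = 1652; a·d/n = 245·834/1652 = 123.6864; b·c/n = 48·525/1652 = 15.2542
Stratum 2 (Smokers): n = 5648; a·d/n = 2395·1245/5648 = 527.9347; b·c/n = 532·1476/5648 = 139.0283
OR_MH = (123.6864 + 527.9347) / (15.2542 + 139.0283) = 651.6211 / 154.2826 = 4.22356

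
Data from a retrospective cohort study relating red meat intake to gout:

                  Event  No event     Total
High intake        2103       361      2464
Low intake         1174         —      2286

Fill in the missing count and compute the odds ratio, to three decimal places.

The missing cell is in the unexposed row: 2286 − 1174 = 1112.
So a = 2103, b = 361, c = 1174, d = 1112.
OR = (a·d)/(b·c) = (2103 × 1112) / (361 × 1174) = 2338536 / 423814 = 5.51784

5.518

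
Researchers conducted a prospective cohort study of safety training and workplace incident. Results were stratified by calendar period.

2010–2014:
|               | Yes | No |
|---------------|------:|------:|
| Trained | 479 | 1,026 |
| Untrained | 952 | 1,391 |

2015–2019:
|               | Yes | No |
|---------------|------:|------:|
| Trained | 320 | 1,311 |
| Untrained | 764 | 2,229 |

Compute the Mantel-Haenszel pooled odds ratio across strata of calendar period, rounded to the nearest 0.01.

OR_MH = Σ(aᵢdᵢ/nᵢ) / Σ(bᵢcᵢ/nᵢ), where nᵢ is the stratum total.
Stratum 1 (2010–2014): n = 3848; a·d/n = 479·1391/3848 = 173.1520; b·c/n = 1026·952/3848 = 253.8337
Stratum 2 (2015–2019): n = 4624; a·d/n = 320·2229/4624 = 154.2561; b·c/n = 1311·764/4624 = 216.6099
OR_MH = (173.1520 + 154.2561) / (253.8337 + 216.6099) = 327.4081 / 470.4435 = 0.69596

0.70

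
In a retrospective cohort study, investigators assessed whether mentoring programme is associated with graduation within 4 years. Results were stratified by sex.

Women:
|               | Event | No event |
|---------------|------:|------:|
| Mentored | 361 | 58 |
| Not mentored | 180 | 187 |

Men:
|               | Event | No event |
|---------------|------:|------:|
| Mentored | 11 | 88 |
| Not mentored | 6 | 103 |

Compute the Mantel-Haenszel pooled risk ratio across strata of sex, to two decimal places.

RR_MH = Σ(aᵢ·n₀ᵢ/nᵢ) / Σ(cᵢ·n₁ᵢ/nᵢ), with n₁ᵢ = aᵢ+bᵢ (exposed), n₀ᵢ = cᵢ+dᵢ (unexposed), nᵢ = n₁ᵢ+n₀ᵢ.
Stratum 1 (Women): n₁ = 419, n₀ = 367, n = 786; a·n₀/n = 361·367/786 = 168.5585; c·n₁/n = 180·419/786 = 95.9542
Stratum 2 (Men): n₁ = 99, n₀ = 109, n = 208; a·n₀/n = 11·109/208 = 5.7644; c·n₁/n = 6·99/208 = 2.8558
RR_MH = (168.5585 + 5.7644) / (95.9542 + 2.8558) = 174.3229 / 98.8100 = 1.76422

1.76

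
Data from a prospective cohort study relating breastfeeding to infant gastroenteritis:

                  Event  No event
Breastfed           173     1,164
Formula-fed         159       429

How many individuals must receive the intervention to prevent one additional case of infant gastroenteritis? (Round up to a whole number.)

8

Risk in treated group = 173/1337 = 0.12939; risk in control = 159/588 = 0.27041.
Absolute risk reduction = 0.27041 − 0.12939 = 0.14101
NNT = 1 / ARR = 1 / 0.14101 = 7.091 → round up → 8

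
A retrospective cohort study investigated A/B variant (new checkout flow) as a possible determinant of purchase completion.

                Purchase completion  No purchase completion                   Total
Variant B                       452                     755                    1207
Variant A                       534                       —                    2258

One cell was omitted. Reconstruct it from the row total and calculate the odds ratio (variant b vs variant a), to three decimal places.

The missing cell is in the unexposed row: 2258 − 534 = 1724.
So a = 452, b = 755, c = 534, d = 1724.
OR = (a·d)/(b·c) = (452 × 1724) / (755 × 534) = 779248 / 403170 = 1.93280

1.933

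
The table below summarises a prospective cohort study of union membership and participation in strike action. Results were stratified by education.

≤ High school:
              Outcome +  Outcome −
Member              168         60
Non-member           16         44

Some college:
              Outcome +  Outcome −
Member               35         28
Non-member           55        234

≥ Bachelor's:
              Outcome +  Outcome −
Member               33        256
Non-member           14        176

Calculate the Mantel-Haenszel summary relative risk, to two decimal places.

RR_MH = Σ(aᵢ·n₀ᵢ/nᵢ) / Σ(cᵢ·n₁ᵢ/nᵢ), with n₁ᵢ = aᵢ+bᵢ (exposed), n₀ᵢ = cᵢ+dᵢ (unexposed), nᵢ = n₁ᵢ+n₀ᵢ.
Stratum 1 (≤ High school): n₁ = 228, n₀ = 60, n = 288; a·n₀/n = 168·60/288 = 35.0000; c·n₁/n = 16·228/288 = 12.6667
Stratum 2 (Some college): n₁ = 63, n₀ = 289, n = 352; a·n₀/n = 35·289/352 = 28.7358; c·n₁/n = 55·63/352 = 9.8438
Stratum 3 (≥ Bachelor's): n₁ = 289, n₀ = 190, n = 479; a·n₀/n = 33·190/479 = 13.0898; c·n₁/n = 14·289/479 = 8.4468
RR_MH = (35.0000 + 28.7358 + 13.0898) / (12.6667 + 9.8438 + 8.4468) = 76.8256 / 30.9572 = 2.48167

2.48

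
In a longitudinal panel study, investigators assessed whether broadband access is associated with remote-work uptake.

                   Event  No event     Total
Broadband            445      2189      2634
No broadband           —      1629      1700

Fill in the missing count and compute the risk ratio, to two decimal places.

The missing cell is in the unexposed row: 1700 − 1629 = 71.
So a = 445, b = 2189, c = 71, d = 1629.
RR = [a/(a+b)] / [c/(c+d)] = (445/2634) / (71/1700) = 0.16894/0.04176 = 4.04515

4.05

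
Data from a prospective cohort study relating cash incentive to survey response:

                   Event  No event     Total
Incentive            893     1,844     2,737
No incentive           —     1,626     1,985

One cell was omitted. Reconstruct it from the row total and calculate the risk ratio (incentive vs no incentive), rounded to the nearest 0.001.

The missing cell is in the unexposed row: 1985 − 1626 = 359.
So a = 893, b = 1844, c = 359, d = 1626.
RR = [a/(a+b)] / [c/(c+d)] = (893/2737) / (359/1985) = 0.32627/0.18086 = 1.80403

1.804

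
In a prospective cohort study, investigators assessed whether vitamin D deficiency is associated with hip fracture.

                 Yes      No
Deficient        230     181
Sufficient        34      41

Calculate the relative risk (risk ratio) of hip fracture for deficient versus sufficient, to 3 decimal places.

1.234

Cells: a = 230, b = 181, c = 34, d = 41.
Risk in exposed = 230/411 = 0.55961; risk in unexposed = 34/75 = 0.45333.
RR = 0.55961 / 0.45333 = 1.23444
The risk among the exposed is 1.23 times that among the unexposed.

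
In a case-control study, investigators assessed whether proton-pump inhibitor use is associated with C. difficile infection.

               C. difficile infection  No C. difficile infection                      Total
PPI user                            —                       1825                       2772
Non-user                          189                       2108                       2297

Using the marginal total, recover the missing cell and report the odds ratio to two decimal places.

The missing cell is in the exposed row: 2772 − 1825 = 947.
So a = 947, b = 1825, c = 189, d = 2108.
OR = (a·d)/(b·c) = (947 × 2108) / (1825 × 189) = 1996276 / 344925 = 5.78757

5.79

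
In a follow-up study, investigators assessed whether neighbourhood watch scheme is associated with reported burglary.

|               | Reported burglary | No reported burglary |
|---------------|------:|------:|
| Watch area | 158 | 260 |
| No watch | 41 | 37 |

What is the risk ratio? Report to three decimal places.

0.719

Cells: a = 158, b = 260, c = 41, d = 37.
Risk in exposed = 158/418 = 0.37799; risk in unexposed = 41/78 = 0.52564.
RR = 0.37799 / 0.52564 = 0.71910
The risk is 28% lower among the exposed than among the unexposed.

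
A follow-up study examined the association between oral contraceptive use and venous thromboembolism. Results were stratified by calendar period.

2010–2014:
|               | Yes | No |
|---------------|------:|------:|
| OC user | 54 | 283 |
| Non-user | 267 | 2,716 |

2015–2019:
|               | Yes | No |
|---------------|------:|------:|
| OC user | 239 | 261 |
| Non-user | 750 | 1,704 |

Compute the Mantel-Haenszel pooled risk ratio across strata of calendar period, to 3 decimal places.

RR_MH = Σ(aᵢ·n₀ᵢ/nᵢ) / Σ(cᵢ·n₁ᵢ/nᵢ), with n₁ᵢ = aᵢ+bᵢ (exposed), n₀ᵢ = cᵢ+dᵢ (unexposed), nᵢ = n₁ᵢ+n₀ᵢ.
Stratum 1 (2010–2014): n₁ = 337, n₀ = 2983, n = 3320; a·n₀/n = 54·2983/3320 = 48.5187; c·n₁/n = 267·337/3320 = 27.1021
Stratum 2 (2015–2019): n₁ = 500, n₀ = 2454, n = 2954; a·n₀/n = 239·2454/2954 = 198.5464; c·n₁/n = 750·500/2954 = 126.9465
RR_MH = (48.5187 + 198.5464) / (27.1021 + 126.9465) = 247.0651 / 154.0486 = 1.60381

1.604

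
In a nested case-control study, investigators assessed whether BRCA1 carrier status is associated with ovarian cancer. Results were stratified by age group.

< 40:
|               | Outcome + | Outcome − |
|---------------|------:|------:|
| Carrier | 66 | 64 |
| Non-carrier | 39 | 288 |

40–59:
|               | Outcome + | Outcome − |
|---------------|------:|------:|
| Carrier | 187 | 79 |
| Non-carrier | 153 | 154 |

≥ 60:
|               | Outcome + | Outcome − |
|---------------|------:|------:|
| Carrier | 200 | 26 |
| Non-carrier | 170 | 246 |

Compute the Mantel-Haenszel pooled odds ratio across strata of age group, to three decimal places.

OR_MH = Σ(aᵢdᵢ/nᵢ) / Σ(bᵢcᵢ/nᵢ), where nᵢ is the stratum total.
Stratum 1 (< 40): n = 457; a·d/n = 66·288/457 = 41.5930; b·c/n = 64·39/457 = 5.4617
Stratum 2 (40–59): n = 573; a·d/n = 187·154/573 = 50.2583; b·c/n = 79·153/573 = 21.0942
Stratum 3 (≥ 60): n = 642; a·d/n = 200·246/642 = 76.6355; b·c/n = 26·170/642 = 6.8847
OR_MH = (41.5930 + 50.2583 + 76.6355) / (5.4617 + 21.0942 + 6.8847) = 168.4868 / 33.4407 = 5.03838

5.038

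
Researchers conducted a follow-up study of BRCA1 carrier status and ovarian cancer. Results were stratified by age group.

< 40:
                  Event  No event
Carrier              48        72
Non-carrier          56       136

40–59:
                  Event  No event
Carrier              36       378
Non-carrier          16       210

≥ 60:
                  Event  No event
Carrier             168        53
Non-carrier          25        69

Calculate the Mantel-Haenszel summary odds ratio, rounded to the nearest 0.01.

2.62

OR_MH = Σ(aᵢdᵢ/nᵢ) / Σ(bᵢcᵢ/nᵢ), where nᵢ is the stratum total.
Stratum 1 (< 40): n = 312; a·d/n = 48·136/312 = 20.9231; b·c/n = 72·56/312 = 12.9231
Stratum 2 (40–59): n = 640; a·d/n = 36·210/640 = 11.8125; b·c/n = 378·16/640 = 9.4500
Stratum 3 (≥ 60): n = 315; a·d/n = 168·69/315 = 36.8000; b·c/n = 53·25/315 = 4.2063
OR_MH = (20.9231 + 11.8125 + 36.8000) / (12.9231 + 9.4500 + 4.2063) = 69.5356 / 26.5794 = 2.61614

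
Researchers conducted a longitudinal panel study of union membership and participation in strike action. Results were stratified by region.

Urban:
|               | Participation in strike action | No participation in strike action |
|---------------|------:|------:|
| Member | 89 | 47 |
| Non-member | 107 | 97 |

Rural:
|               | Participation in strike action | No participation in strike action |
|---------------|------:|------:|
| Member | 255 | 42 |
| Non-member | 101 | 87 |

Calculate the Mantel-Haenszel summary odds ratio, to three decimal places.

OR_MH = Σ(aᵢdᵢ/nᵢ) / Σ(bᵢcᵢ/nᵢ), where nᵢ is the stratum total.
Stratum 1 (Urban): n = 340; a·d/n = 89·97/340 = 25.3912; b·c/n = 47·107/340 = 14.7912
Stratum 2 (Rural): n = 485; a·d/n = 255·87/485 = 45.7423; b·c/n = 42·101/485 = 8.7464
OR_MH = (25.3912 + 45.7423) / (14.7912 + 8.7464) = 71.1334 / 23.5376 = 3.02212

3.022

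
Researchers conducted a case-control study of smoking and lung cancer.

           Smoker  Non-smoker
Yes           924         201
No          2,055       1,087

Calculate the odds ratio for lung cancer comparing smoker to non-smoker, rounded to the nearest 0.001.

2.432

Reading the table with exposure as columns: a = 924 (Smoker, case), b = 2055 (Smoker, non-case), c = 201 (Non-smoker, case), d = 1087.
OR = (a·d)/(b·c) = (924 × 1087) / (2055 × 201) = 1004388 / 413055 = 2.43161
The odds of lung cancer are about 2.43 times as high in the smoker group.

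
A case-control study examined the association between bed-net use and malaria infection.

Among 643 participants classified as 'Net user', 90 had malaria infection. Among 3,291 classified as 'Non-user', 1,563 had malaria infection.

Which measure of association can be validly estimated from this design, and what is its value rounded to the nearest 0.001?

0.180

From the description: a = 90, b = 553, c = 1563, d = 1728.
This is a case-control study: participants were sampled on outcome status, so risks in the source population cannot be estimated directly — relative risk is not valid here. The odds ratio is the appropriate measure.
OR = (a·d)/(b·c) = (90 × 1728) / (553 × 1563) = 155520 / 864339 = 0.17993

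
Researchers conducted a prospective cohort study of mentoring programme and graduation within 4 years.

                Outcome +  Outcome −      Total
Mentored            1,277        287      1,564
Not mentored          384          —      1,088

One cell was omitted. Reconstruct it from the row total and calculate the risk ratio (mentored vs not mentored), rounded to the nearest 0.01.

The missing cell is in the unexposed row: 1088 − 384 = 704.
So a = 1277, b = 287, c = 384, d = 704.
RR = [a/(a+b)] / [c/(c+d)] = (1277/1564) / (384/1088) = 0.81650/0.35294 = 2.31341

2.31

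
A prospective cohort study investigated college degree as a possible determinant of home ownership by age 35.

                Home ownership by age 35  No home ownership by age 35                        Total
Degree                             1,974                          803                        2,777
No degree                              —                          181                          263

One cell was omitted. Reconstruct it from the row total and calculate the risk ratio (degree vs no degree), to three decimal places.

The missing cell is in the unexposed row: 263 − 181 = 82.
So a = 1974, b = 803, c = 82, d = 181.
RR = [a/(a+b)] / [c/(c+d)] = (1974/2777) / (82/263) = 0.71084/0.31179 = 2.27989

2.280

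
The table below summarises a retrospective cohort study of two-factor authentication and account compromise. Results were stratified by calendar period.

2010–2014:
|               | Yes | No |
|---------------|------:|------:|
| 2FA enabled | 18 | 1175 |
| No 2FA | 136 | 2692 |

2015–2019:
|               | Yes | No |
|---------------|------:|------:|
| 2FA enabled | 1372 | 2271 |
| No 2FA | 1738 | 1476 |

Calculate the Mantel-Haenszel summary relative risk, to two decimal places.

0.68

RR_MH = Σ(aᵢ·n₀ᵢ/nᵢ) / Σ(cᵢ·n₁ᵢ/nᵢ), with n₁ᵢ = aᵢ+bᵢ (exposed), n₀ᵢ = cᵢ+dᵢ (unexposed), nᵢ = n₁ᵢ+n₀ᵢ.
Stratum 1 (2010–2014): n₁ = 1193, n₀ = 2828, n = 4021; a·n₀/n = 18·2828/4021 = 12.6595; c·n₁/n = 136·1193/4021 = 40.3502
Stratum 2 (2015–2019): n₁ = 3643, n₀ = 3214, n = 6857; a·n₀/n = 1372·3214/6857 = 643.0812; c·n₁/n = 1738·3643/6857 = 923.3679
RR_MH = (12.6595 + 643.0812) / (40.3502 + 923.3679) = 655.7408 / 963.7181 = 0.68043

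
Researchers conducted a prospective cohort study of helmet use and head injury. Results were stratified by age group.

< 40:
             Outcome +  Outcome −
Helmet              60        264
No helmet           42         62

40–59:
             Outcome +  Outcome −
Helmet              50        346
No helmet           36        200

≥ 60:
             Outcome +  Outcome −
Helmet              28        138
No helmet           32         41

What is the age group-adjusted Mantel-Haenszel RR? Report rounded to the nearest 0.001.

0.546

RR_MH = Σ(aᵢ·n₀ᵢ/nᵢ) / Σ(cᵢ·n₁ᵢ/nᵢ), with n₁ᵢ = aᵢ+bᵢ (exposed), n₀ᵢ = cᵢ+dᵢ (unexposed), nᵢ = n₁ᵢ+n₀ᵢ.
Stratum 1 (< 40): n₁ = 324, n₀ = 104, n = 428; a·n₀/n = 60·104/428 = 14.5794; c·n₁/n = 42·324/428 = 31.7944
Stratum 2 (40–59): n₁ = 396, n₀ = 236, n = 632; a·n₀/n = 50·236/632 = 18.6709; c·n₁/n = 36·396/632 = 22.5570
Stratum 3 (≥ 60): n₁ = 166, n₀ = 73, n = 239; a·n₀/n = 28·73/239 = 8.5523; c·n₁/n = 32·166/239 = 22.2259
RR_MH = (14.5794 + 18.6709 + 8.5523) / (31.7944 + 22.5570 + 22.2259) = 41.8026 / 76.5773 = 0.54589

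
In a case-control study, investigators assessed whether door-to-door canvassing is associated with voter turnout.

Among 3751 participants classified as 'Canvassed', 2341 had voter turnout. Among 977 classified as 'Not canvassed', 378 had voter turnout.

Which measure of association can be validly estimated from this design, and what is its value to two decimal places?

2.63

From the description: a = 2341, b = 1410, c = 378, d = 599.
This is a case-control study: participants were sampled on outcome status, so risks in the source population cannot be estimated directly — relative risk is not valid here. The odds ratio is the appropriate measure.
OR = (a·d)/(b·c) = (2341 × 599) / (1410 × 378) = 1402259 / 532980 = 2.63098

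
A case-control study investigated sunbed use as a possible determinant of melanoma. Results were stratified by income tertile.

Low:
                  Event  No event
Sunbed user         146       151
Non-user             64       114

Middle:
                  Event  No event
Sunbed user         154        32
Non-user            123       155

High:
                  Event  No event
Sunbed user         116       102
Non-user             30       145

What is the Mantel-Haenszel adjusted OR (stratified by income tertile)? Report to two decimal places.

3.53

OR_MH = Σ(aᵢdᵢ/nᵢ) / Σ(bᵢcᵢ/nᵢ), where nᵢ is the stratum total.
Stratum 1 (Low): n = 475; a·d/n = 146·114/475 = 35.0400; b·c/n = 151·64/475 = 20.3453
Stratum 2 (Middle): n = 464; a·d/n = 154·155/464 = 51.4440; b·c/n = 32·123/464 = 8.4828
Stratum 3 (High): n = 393; a·d/n = 116·145/393 = 42.7990; b·c/n = 102·30/393 = 7.7863
OR_MH = (35.0400 + 51.4440 + 42.7990) / (20.3453 + 8.4828 + 7.7863) = 129.2829 / 36.6143 = 3.53094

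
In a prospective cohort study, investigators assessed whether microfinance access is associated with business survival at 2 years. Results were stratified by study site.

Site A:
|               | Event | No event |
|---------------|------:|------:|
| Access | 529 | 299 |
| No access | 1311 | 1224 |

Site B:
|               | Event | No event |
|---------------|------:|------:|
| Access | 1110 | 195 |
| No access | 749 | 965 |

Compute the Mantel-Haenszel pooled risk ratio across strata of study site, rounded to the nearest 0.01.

RR_MH = Σ(aᵢ·n₀ᵢ/nᵢ) / Σ(cᵢ·n₁ᵢ/nᵢ), with n₁ᵢ = aᵢ+bᵢ (exposed), n₀ᵢ = cᵢ+dᵢ (unexposed), nᵢ = n₁ᵢ+n₀ᵢ.
Stratum 1 (Site A): n₁ = 828, n₀ = 2535, n = 3363; a·n₀/n = 529·2535/3363 = 398.7556; c·n₁/n = 1311·828/3363 = 322.7797
Stratum 2 (Site B): n₁ = 1305, n₀ = 1714, n = 3019; a·n₀/n = 1110·1714/3019 = 630.1888; c·n₁/n = 749·1305/3019 = 323.7645
RR_MH = (398.7556 + 630.1888) / (322.7797 + 323.7645) = 1028.9444 / 646.5442 = 1.59145

1.59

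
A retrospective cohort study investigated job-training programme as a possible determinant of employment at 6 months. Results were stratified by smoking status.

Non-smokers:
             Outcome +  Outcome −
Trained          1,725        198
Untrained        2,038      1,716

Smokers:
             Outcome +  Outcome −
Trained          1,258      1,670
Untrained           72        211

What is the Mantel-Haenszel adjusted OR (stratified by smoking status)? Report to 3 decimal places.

5.566

OR_MH = Σ(aᵢdᵢ/nᵢ) / Σ(bᵢcᵢ/nᵢ), where nᵢ is the stratum total.
Stratum 1 (Non-smokers): n = 5677; a·d/n = 1725·1716/5677 = 521.4198; b·c/n = 198·2038/5677 = 71.0805
Stratum 2 (Smokers): n = 3211; a·d/n = 1258·211/3211 = 82.6652; b·c/n = 1670·72/3211 = 37.4463
OR_MH = (521.4198 + 82.6652) / (71.0805 + 37.4463) = 604.0850 / 108.5268 = 5.56623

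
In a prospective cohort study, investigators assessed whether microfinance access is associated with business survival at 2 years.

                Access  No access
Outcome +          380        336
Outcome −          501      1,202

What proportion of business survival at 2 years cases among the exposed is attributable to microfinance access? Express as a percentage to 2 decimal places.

Reading the table with exposure as columns: a = 380 (Access, case), b = 501 (Access, non-case), c = 336 (No access, case), d = 1202.
Risk in exposed = 380/881 = 0.43133; risk in unexposed = 336/1538 = 0.21847.
RR = 0.43133/0.21847 = 1.97435
AR% = (RR − 1)/RR × 100 = (1.97435 − 1)/1.97435 × 100 = 49.3505%

49.35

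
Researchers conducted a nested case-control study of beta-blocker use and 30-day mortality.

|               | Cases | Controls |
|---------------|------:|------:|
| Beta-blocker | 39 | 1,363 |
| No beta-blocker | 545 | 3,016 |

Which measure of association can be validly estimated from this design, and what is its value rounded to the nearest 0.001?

Cells: a = 39, b = 1363, c = 545, d = 3016.
This is a nested case-control study: participants were sampled on outcome status, so risks in the source population cannot be estimated directly — relative risk is not valid here. The odds ratio is the appropriate measure.
OR = (a·d)/(b·c) = (39 × 3016) / (1363 × 545) = 117624 / 742835 = 0.15834

0.158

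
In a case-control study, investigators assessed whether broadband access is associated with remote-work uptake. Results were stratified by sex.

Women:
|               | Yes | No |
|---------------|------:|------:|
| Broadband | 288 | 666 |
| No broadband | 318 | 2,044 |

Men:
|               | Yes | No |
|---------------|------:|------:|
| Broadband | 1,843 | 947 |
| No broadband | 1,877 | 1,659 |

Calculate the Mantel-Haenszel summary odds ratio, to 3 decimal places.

1.916

OR_MH = Σ(aᵢdᵢ/nᵢ) / Σ(bᵢcᵢ/nᵢ), where nᵢ is the stratum total.
Stratum 1 (Women): n = 3316; a·d/n = 288·2044/3316 = 177.5247; b·c/n = 666·318/3316 = 63.8685
Stratum 2 (Men): n = 6326; a·d/n = 1843·1659/6326 = 483.3286; b·c/n = 947·1877/6326 = 280.9862
OR_MH = (177.5247 + 483.3286) / (63.8685 + 280.9862) = 660.8534 / 344.8548 = 1.91632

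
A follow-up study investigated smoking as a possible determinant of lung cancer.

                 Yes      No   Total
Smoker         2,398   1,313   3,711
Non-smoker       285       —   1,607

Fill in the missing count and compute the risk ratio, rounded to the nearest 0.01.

The missing cell is in the unexposed row: 1607 − 285 = 1322.
So a = 2398, b = 1313, c = 285, d = 1322.
RR = [a/(a+b)] / [c/(c+d)] = (2398/3711) / (285/1607) = 0.64619/0.17735 = 3.64359

3.64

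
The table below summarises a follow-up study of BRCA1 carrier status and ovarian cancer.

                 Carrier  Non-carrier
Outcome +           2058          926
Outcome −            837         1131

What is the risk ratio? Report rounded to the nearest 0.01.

Reading the table with exposure as columns: a = 2058 (Carrier, case), b = 837 (Carrier, non-case), c = 926 (Non-carrier, case), d = 1131.
Risk in exposed = 2058/2895 = 0.71088; risk in unexposed = 926/2057 = 0.45017.
RR = 0.71088 / 0.45017 = 1.57914
The risk among the exposed is 1.58 times that among the unexposed.

1.58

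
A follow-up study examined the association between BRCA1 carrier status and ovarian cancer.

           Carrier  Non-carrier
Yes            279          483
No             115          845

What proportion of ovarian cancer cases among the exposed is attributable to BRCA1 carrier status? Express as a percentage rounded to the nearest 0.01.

Reading the table with exposure as columns: a = 279 (Carrier, case), b = 115 (Carrier, non-case), c = 483 (Non-carrier, case), d = 845.
Risk in exposed = 279/394 = 0.70812; risk in unexposed = 483/1328 = 0.36370.
RR = 0.70812/0.36370 = 1.94697
AR% = (RR − 1)/RR × 100 = (1.94697 − 1)/1.94697 × 100 = 48.6381%

48.64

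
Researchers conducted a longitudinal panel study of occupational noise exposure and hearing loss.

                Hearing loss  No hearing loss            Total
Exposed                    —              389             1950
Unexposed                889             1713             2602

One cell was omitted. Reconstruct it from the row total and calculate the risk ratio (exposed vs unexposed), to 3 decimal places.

2.343

The missing cell is in the exposed row: 1950 − 389 = 1561.
So a = 1561, b = 389, c = 889, d = 1713.
RR = [a/(a+b)] / [c/(c+d)] = (1561/1950) / (889/2602) = 0.80051/0.34166 = 2.34301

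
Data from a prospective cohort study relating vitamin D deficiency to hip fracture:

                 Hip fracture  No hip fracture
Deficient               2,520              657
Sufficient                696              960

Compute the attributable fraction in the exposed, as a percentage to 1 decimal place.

Cells: a = 2520, b = 657, c = 696, d = 960.
Risk in exposed = 2520/3177 = 0.79320; risk in unexposed = 696/1656 = 0.42029.
RR = 0.79320/0.42029 = 1.88727
AR% = (RR − 1)/RR × 100 = (1.88727 − 1)/1.88727 × 100 = 47.0135%

47.0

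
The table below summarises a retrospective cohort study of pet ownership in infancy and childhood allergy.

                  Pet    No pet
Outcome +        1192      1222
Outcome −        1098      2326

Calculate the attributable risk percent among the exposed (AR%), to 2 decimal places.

33.83

Reading the table with exposure as columns: a = 1192 (Pet, case), b = 1098 (Pet, non-case), c = 1222 (No pet, case), d = 2326.
Risk in exposed = 1192/2290 = 0.52052; risk in unexposed = 1222/3548 = 0.34442.
RR = 0.52052/0.34442 = 1.51131
AR% = (RR − 1)/RR × 100 = (1.51131 − 1)/1.51131 × 100 = 33.8322%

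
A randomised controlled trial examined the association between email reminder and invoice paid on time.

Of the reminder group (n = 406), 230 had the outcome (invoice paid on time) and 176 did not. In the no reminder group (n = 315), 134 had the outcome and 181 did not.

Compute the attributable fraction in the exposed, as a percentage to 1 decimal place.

24.9

From the description: a = 230, b = 176, c = 134, d = 181.
Risk in exposed = 230/406 = 0.56650; risk in unexposed = 134/315 = 0.42540.
RR = 0.56650/0.42540 = 1.33170
AR% = (RR − 1)/RR × 100 = (1.33170 − 1)/1.33170 × 100 = 24.9082%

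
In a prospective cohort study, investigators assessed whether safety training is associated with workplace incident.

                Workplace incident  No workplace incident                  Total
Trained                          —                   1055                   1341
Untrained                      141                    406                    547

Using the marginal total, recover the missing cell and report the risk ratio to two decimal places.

The missing cell is in the exposed row: 1341 − 1055 = 286.
So a = 286, b = 1055, c = 141, d = 406.
RR = [a/(a+b)] / [c/(c+d)] = (286/1341) / (141/547) = 0.21327/0.25777 = 0.82738

0.83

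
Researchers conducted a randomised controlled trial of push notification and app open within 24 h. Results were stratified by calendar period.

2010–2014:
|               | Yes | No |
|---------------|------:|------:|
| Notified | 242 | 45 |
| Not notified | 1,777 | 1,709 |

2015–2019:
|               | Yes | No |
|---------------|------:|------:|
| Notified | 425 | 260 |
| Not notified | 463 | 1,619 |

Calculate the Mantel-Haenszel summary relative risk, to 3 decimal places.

2.175

RR_MH = Σ(aᵢ·n₀ᵢ/nᵢ) / Σ(cᵢ·n₁ᵢ/nᵢ), with n₁ᵢ = aᵢ+bᵢ (exposed), n₀ᵢ = cᵢ+dᵢ (unexposed), nᵢ = n₁ᵢ+n₀ᵢ.
Stratum 1 (2010–2014): n₁ = 287, n₀ = 3486, n = 3773; a·n₀/n = 242·3486/3773 = 223.5918; c·n₁/n = 1777·287/3773 = 135.1707
Stratum 2 (2015–2019): n₁ = 685, n₀ = 2082, n = 2767; a·n₀/n = 425·2082/2767 = 319.7868; c·n₁/n = 463·685/2767 = 114.6205
RR_MH = (223.5918 + 319.7868) / (135.1707 + 114.6205) = 543.3786 / 249.7912 = 2.17533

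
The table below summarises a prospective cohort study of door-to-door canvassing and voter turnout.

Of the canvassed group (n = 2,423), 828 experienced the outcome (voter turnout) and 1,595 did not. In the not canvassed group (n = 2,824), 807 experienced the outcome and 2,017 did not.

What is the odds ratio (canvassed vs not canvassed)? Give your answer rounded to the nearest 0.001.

1.297

From the description: a = 828, b = 1595, c = 807, d = 2017.
OR = (a·d)/(b·c) = (828 × 2017) / (1595 × 807) = 1670076 / 1287165 = 1.29748
The odds of voter turnout are about 1.30 times as high in the canvassed group.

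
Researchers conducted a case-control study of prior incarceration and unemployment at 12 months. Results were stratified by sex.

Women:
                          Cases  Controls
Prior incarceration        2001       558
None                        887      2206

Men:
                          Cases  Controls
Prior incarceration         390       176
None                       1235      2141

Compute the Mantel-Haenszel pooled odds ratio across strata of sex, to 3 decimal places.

6.957

OR_MH = Σ(aᵢdᵢ/nᵢ) / Σ(bᵢcᵢ/nᵢ), where nᵢ is the stratum total.
Stratum 1 (Women): n = 5652; a·d/n = 2001·2206/5652 = 780.9989; b·c/n = 558·887/5652 = 87.5701
Stratum 2 (Men): n = 3942; a·d/n = 390·2141/3942 = 211.8189; b·c/n = 176·1235/3942 = 55.1395
OR_MH = (780.9989 + 211.8189) / (87.5701 + 55.1395) = 992.8178 / 142.7096 = 6.95691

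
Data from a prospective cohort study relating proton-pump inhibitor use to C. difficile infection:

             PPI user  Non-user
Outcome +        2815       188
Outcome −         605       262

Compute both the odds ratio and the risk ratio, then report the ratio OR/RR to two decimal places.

Reading the table with exposure as columns: a = 2815 (PPI user, case), b = 605 (PPI user, non-case), c = 188 (Non-user, case), d = 262.
OR = (2815·262)/(605·188) = 737530/113740 = 6.48435
Risk in exposed = 2815/3420 = 0.82310; risk in unexposed = 188/450 = 0.41778; RR = 1.97018
OR/RR = 6.48435 / 1.97018 = 3.29124
The outcome is not rare, so the OR lies further from 1 than the RR.

3.29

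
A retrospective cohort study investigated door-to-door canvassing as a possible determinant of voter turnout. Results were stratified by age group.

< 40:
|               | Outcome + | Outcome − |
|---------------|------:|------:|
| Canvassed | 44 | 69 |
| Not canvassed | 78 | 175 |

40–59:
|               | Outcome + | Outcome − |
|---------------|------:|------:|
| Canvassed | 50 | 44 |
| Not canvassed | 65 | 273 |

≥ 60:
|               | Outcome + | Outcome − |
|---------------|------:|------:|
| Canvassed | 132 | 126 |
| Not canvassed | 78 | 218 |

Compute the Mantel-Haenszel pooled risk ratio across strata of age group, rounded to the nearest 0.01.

1.88

RR_MH = Σ(aᵢ·n₀ᵢ/nᵢ) / Σ(cᵢ·n₁ᵢ/nᵢ), with n₁ᵢ = aᵢ+bᵢ (exposed), n₀ᵢ = cᵢ+dᵢ (unexposed), nᵢ = n₁ᵢ+n₀ᵢ.
Stratum 1 (< 40): n₁ = 113, n₀ = 253, n = 366; a·n₀/n = 44·253/366 = 30.4153; c·n₁/n = 78·113/366 = 24.0820
Stratum 2 (40–59): n₁ = 94, n₀ = 338, n = 432; a·n₀/n = 50·338/432 = 39.1204; c·n₁/n = 65·94/432 = 14.1435
Stratum 3 (≥ 60): n₁ = 258, n₀ = 296, n = 554; a·n₀/n = 132·296/554 = 70.5271; c·n₁/n = 78·258/554 = 36.3249
RR_MH = (30.4153 + 39.1204 + 70.5271) / (24.0820 + 14.1435 + 36.3249) = 140.0627 / 74.5504 = 1.87877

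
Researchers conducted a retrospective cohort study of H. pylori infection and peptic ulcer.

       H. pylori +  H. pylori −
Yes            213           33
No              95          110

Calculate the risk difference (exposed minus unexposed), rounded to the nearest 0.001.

0.461

Reading the table with exposure as columns: a = 213 (H. pylori +, case), b = 95 (H. pylori +, non-case), c = 33 (H. pylori −, case), d = 110.
Risk in exposed = 213/308 = 0.691558; risk in unexposed = 33/143 = 0.230769.
Risk difference = 0.691558 − 0.230769 = 0.460789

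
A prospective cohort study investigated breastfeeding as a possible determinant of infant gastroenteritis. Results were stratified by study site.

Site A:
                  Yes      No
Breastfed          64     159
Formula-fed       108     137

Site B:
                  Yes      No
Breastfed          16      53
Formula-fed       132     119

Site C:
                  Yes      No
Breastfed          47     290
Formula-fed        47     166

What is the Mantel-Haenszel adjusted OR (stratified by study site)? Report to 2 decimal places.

OR_MH = Σ(aᵢdᵢ/nᵢ) / Σ(bᵢcᵢ/nᵢ), where nᵢ is the stratum total.
Stratum 1 (Site A): n = 468; a·d/n = 64·137/468 = 18.7350; b·c/n = 159·108/468 = 36.6923
Stratum 2 (Site B): n = 320; a·d/n = 16·119/320 = 5.9500; b·c/n = 53·132/320 = 21.8625
Stratum 3 (Site C): n = 550; a·d/n = 47·166/550 = 14.1855; b·c/n = 290·47/550 = 24.7818
OR_MH = (18.7350 + 5.9500 + 14.1855) / (36.6923 + 21.8625 + 24.7818) = 38.8705 / 83.3366 = 0.46643

0.47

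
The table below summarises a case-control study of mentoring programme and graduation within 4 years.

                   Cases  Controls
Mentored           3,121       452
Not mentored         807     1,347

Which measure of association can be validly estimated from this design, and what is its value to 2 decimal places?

Cells: a = 3121, b = 452, c = 807, d = 1347.
This is a case-control study: participants were sampled on outcome status, so risks in the source population cannot be estimated directly — relative risk is not valid here. The odds ratio is the appropriate measure.
OR = (a·d)/(b·c) = (3121 × 1347) / (452 × 807) = 4203987 / 364764 = 11.52522

11.53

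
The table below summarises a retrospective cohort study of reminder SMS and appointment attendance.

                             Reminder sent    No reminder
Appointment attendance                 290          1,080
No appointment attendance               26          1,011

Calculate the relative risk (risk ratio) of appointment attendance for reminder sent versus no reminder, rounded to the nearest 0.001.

1.777

Reading the table with exposure as columns: a = 290 (Reminder sent, case), b = 26 (Reminder sent, non-case), c = 1080 (No reminder, case), d = 1011.
Risk in exposed = 290/316 = 0.91772; risk in unexposed = 1080/2091 = 0.51650.
RR = 0.91772 / 0.51650 = 1.77681
The risk among the exposed is 1.78 times that among the unexposed.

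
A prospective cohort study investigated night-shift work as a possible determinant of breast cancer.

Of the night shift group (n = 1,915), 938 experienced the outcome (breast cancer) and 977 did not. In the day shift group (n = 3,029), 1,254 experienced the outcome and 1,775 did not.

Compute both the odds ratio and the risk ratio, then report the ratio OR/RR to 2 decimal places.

1.15

From the description: a = 938, b = 977, c = 1254, d = 1775.
OR = (938·1775)/(977·1254) = 1664950/1225158 = 1.35897
Risk in exposed = 938/1915 = 0.48982; risk in unexposed = 1254/3029 = 0.41400; RR = 1.18314
OR/RR = 1.35897 / 1.18314 = 1.14861
The outcome is not rare, so the OR lies further from 1 than the RR.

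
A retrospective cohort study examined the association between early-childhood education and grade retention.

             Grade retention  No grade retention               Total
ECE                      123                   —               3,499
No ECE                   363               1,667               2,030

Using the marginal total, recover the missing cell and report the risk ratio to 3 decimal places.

The missing cell is in the exposed row: 3499 − 123 = 3376.
So a = 123, b = 3376, c = 363, d = 1667.
RR = [a/(a+b)] / [c/(c+d)] = (123/3499) / (363/2030) = 0.03515/0.17882 = 0.19659

0.197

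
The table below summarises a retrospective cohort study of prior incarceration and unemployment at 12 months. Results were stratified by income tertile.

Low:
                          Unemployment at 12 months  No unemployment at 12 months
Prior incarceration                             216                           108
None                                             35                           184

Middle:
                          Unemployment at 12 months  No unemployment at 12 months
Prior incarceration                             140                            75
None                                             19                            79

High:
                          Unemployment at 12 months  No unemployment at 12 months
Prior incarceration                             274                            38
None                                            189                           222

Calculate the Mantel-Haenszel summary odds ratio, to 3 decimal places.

8.983

OR_MH = Σ(aᵢdᵢ/nᵢ) / Σ(bᵢcᵢ/nᵢ), where nᵢ is the stratum total.
Stratum 1 (Low): n = 543; a·d/n = 216·184/543 = 73.1934; b·c/n = 108·35/543 = 6.9613
Stratum 2 (Middle): n = 313; a·d/n = 140·79/313 = 35.3355; b·c/n = 75·19/313 = 4.5527
Stratum 3 (High): n = 723; a·d/n = 274·222/723 = 84.1328; b·c/n = 38·189/723 = 9.9336
OR_MH = (73.1934 + 35.3355 + 84.1328) / (6.9613 + 4.5527 + 9.9336) = 192.6616 / 21.4477 = 8.98288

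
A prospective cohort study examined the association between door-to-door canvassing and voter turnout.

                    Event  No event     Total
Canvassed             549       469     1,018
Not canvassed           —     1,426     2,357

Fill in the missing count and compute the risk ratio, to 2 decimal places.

The missing cell is in the unexposed row: 2357 − 1426 = 931.
So a = 549, b = 469, c = 931, d = 1426.
RR = [a/(a+b)] / [c/(c+d)] = (549/1018) / (931/2357) = 0.53929/0.39499 = 1.36532

1.37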